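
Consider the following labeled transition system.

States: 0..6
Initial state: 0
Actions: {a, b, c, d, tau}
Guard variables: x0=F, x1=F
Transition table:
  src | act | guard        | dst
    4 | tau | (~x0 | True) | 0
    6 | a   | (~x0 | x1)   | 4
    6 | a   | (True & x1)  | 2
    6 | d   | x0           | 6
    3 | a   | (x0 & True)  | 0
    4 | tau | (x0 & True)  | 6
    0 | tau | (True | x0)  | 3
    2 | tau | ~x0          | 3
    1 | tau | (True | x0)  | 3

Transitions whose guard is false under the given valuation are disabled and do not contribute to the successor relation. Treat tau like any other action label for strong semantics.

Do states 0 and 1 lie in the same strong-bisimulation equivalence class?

Answer: BISIMILAR

Working:
Refine partition for ~:
  P[0] = {{0,1,2,3,4,5,6}}
  P[1] = {{0,1,2,4},{3,5},{6}}
  P[2] = {{0,1,2},{3,5},{4},{6}}
stable after 3 split(s): 4 block(s)
class of 0: {0,1,2}; class of 1: {0,1,2}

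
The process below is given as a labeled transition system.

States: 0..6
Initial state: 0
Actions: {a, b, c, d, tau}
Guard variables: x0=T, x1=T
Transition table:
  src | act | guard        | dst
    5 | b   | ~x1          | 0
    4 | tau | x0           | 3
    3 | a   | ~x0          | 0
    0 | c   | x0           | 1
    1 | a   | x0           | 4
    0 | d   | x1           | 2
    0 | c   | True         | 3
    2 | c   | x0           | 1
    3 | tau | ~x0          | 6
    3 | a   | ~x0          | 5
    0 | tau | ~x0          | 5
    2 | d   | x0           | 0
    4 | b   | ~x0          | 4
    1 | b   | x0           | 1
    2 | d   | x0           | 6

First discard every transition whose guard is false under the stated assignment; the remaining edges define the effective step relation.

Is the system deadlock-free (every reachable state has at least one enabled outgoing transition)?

Reach set: {0,1,2,3,4,6}
  0: c→1  c→3  d→2  [3 out]
  1: a→4  b→1  [2 out]
  2: c→1  d→0  d→6  [3 out]
  3: ∅  [no exit]
  4: tau→3  [1 out]
  6: ∅  [no exit]
witness 3: c

Answer: DEADLOCK at state 3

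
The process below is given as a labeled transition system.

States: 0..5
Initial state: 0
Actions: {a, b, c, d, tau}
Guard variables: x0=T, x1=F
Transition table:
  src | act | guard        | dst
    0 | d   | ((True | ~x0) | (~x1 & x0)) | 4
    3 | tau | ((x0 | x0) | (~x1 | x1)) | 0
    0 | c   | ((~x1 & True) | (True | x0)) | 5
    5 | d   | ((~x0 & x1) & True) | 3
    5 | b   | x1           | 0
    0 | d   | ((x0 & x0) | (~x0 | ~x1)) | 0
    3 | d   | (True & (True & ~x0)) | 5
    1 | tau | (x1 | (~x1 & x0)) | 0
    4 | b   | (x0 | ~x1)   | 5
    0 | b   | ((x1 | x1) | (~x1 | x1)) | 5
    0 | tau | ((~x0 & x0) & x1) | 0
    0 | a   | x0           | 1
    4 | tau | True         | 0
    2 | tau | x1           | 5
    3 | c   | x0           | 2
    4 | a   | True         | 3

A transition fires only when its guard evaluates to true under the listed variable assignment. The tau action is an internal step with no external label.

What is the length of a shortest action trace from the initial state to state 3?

Answer: 2

Working:
BFS to 3:
  Layer 0: {0}
  Layer 1: {1,4,5}
  Layer 2: {3}
depth(3)=2, e.g. d·a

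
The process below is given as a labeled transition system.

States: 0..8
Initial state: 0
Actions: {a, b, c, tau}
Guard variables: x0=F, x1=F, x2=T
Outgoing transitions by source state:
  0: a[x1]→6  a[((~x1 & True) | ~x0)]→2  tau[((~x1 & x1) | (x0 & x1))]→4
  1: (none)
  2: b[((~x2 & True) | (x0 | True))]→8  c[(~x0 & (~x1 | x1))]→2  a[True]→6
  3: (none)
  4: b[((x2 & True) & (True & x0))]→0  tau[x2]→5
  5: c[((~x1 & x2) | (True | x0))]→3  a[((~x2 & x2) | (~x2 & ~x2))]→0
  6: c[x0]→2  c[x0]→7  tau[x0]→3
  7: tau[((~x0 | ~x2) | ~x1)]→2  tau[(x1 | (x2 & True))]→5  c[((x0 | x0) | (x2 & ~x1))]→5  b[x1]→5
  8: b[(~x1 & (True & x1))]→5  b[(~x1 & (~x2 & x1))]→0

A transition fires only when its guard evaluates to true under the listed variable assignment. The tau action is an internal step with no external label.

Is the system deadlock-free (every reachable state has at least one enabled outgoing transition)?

Answer: DEADLOCK at state 6

Analysis:
Reach set: {0,2,6,8}
  0: a→2  [1 out]
  2: a→6  b→8  c→2  [3 out]
  6: ∅  [deadlock]
  8: ∅  [deadlock]
witness 6: a·a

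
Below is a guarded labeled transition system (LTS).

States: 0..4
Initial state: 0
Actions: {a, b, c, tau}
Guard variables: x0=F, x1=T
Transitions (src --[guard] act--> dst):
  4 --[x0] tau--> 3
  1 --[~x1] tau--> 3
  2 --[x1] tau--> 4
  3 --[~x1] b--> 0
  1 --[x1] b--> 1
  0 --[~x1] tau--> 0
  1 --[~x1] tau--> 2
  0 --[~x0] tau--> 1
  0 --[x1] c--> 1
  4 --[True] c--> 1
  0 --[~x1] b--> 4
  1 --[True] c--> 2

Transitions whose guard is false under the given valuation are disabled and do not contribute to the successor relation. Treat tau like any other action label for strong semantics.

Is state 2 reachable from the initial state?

Answer: REACHABLE

Trace:
Guard filter leaves 6 enabled edge(s).
depth 0: {0}
depth 1: {1}  cumulative {0,1}
depth 2: {2}  cumulative {0,1,2}
depth 3: {4}  cumulative {0,1,2,4}
R = {0,1,2,4}
witness 2: tau·c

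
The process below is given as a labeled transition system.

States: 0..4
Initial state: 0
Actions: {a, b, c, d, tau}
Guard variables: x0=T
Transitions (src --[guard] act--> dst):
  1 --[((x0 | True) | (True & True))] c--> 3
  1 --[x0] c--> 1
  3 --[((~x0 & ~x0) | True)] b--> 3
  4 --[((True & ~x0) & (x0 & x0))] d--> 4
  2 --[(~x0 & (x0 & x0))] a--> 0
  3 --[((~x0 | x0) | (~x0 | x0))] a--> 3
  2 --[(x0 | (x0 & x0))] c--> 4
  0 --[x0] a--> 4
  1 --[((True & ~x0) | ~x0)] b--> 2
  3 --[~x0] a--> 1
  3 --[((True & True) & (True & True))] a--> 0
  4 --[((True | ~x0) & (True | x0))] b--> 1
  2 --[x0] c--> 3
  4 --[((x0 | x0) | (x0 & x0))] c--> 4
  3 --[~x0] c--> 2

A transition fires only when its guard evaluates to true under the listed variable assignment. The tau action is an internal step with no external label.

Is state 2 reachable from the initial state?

After dropping false guards: 10 live edges.
Layer 0: {0}
Layer 1: {4}  cumulative {0,4}
Layer 2: {1}  cumulative {0,1,4}
Layer 3: {3}  cumulative {0,1,3,4}
Reachable = {0,1,3,4}

Answer: UNREACHABLE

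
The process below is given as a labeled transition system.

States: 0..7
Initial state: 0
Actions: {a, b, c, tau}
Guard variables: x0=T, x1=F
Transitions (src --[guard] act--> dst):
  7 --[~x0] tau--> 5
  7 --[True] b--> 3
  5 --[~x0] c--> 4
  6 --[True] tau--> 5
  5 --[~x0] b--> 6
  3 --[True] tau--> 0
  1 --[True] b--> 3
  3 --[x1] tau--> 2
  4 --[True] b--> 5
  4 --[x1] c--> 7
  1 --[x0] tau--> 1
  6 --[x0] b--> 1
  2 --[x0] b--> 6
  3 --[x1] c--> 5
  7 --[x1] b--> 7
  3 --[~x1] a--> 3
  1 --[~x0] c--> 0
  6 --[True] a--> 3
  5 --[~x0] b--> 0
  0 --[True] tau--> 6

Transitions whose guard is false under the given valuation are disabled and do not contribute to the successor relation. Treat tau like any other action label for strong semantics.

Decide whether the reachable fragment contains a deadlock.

R = {0,1,3,5,6}
  0: tau→6  [1 exit(s)]
  1: b→3  tau→1  [2 exit(s)]
  3: a→3  tau→0  [2 exit(s)]
  5: ∅  [deadlock]
  6: a→3  b→1  tau→5  [3 exit(s)]
witness 5: tau·tau

Answer: DEADLOCK at state 5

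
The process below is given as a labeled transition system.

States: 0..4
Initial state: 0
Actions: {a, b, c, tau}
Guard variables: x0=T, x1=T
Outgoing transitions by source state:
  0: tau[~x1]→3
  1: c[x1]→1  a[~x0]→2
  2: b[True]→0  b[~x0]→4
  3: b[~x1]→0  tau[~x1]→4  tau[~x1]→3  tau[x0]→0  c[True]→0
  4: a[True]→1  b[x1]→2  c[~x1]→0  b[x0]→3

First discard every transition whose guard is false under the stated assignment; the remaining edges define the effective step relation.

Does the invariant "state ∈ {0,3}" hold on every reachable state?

Inv-set: {0,3}
R = {0}
  0: safe

Answer: INVARIANT HOLDS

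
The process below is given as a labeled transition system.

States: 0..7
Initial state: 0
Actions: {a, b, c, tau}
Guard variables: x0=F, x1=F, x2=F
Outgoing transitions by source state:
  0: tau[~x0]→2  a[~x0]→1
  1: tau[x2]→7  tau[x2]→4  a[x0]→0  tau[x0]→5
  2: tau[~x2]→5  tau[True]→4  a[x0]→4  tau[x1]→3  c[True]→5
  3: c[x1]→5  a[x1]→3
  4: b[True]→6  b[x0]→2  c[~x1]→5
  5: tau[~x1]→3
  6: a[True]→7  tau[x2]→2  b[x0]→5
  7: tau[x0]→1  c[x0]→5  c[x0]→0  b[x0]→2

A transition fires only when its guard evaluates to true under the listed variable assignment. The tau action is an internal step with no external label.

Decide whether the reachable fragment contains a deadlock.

R = {0,1,2,3,4,5,6,7}
  0: a→1  tau→2  [2 exit(s)]
  1: ∅  [STUCK]
  2: c→5  tau→4  tau→5  [3 exit(s)]
  3: ∅  [STUCK]
  4: b→6  c→5  [2 exit(s)]
  5: tau→3  [1 exit(s)]
  6: a→7  [1 exit(s)]
  7: ∅  [STUCK]
trace reaching 1: a

Answer: DEADLOCK at state 1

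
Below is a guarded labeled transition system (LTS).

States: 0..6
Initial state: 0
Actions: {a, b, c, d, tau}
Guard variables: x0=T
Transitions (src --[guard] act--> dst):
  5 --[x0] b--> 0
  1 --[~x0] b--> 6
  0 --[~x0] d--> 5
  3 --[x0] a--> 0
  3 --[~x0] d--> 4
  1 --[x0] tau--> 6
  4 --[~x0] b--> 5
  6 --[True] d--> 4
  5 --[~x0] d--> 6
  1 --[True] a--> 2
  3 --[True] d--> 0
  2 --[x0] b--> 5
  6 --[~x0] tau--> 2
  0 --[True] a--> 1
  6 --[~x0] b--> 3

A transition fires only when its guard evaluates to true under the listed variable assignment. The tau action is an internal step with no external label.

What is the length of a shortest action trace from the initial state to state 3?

Answer: UNREACHABLE

Trace:
Layered search for 3:
  depth 0: {0}
  depth 1: {1}
  depth 2: {2,6}
  depth 3: {4,5}
3 never appears.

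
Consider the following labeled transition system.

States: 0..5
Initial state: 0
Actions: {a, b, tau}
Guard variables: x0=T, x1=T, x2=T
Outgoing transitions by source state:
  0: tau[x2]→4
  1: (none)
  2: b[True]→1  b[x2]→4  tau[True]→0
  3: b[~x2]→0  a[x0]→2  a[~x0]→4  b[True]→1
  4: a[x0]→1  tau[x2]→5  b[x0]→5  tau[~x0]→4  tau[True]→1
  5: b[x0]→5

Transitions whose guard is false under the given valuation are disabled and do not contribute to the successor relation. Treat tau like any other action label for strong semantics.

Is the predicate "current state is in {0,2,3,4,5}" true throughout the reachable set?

Allowed set {0,2,3,4,5}
Reach set: {0,1,4,5}
  0: ok
  1: ✗ unsafe
  4: ok
  5: ok
counterexample path to 1: tau·a

Answer: INVARIANT VIOLATED at state 1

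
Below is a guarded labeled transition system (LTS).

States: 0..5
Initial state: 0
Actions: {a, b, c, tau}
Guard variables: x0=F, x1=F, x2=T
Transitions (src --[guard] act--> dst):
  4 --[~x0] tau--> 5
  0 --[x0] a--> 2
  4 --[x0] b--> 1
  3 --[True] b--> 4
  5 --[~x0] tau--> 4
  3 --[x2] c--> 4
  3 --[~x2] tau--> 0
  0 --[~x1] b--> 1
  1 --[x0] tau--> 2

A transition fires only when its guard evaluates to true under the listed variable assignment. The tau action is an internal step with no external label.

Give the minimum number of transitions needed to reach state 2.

BFS to 2:
  depth 0: {0}
  depth 1: {1}
2 never appears.

Answer: UNREACHABLE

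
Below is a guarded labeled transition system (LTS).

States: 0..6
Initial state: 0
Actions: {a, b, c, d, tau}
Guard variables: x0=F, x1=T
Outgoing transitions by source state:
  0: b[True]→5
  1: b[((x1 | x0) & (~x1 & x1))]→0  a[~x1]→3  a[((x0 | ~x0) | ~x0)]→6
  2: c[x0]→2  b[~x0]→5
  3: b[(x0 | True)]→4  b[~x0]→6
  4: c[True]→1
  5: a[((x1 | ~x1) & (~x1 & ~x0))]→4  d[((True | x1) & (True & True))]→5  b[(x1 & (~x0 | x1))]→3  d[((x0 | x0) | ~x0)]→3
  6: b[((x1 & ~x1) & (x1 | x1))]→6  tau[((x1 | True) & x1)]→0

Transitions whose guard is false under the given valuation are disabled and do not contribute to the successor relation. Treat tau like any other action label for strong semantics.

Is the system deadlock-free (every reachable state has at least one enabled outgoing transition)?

Answer: DEADLOCK-FREE

Trace:
R = {0,1,3,4,5,6}
  0: b→5  [1 out]
  1: a→6  [1 out]
  3: b→4  b→6  [2 out]
  4: c→1  [1 out]
  5: b→3  d→3  d→5  [3 out]
  6: tau→0  [1 out]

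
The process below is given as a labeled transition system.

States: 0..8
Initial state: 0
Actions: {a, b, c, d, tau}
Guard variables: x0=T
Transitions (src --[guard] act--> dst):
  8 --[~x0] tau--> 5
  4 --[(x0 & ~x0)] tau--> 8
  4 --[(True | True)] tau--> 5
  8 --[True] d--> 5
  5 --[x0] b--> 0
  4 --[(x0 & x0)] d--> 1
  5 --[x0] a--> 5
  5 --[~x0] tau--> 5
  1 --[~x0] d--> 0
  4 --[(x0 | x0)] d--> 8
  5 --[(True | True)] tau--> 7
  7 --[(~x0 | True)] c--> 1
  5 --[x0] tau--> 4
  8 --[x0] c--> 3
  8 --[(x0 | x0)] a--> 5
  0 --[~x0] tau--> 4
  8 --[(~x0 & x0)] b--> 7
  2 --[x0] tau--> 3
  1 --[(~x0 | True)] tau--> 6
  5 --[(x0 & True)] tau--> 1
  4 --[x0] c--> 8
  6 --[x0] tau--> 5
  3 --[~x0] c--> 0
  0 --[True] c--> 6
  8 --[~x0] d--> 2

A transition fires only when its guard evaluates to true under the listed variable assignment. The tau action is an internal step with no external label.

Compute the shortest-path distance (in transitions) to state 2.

Answer: UNREACHABLE

Trace:
Breadth-first toward 2:
  depth 0: {0}
  depth 1: {6}
  depth 2: {5}
  depth 3: {1,4,7}
  depth 4: {8}
  depth 5: {3}
2 never appears.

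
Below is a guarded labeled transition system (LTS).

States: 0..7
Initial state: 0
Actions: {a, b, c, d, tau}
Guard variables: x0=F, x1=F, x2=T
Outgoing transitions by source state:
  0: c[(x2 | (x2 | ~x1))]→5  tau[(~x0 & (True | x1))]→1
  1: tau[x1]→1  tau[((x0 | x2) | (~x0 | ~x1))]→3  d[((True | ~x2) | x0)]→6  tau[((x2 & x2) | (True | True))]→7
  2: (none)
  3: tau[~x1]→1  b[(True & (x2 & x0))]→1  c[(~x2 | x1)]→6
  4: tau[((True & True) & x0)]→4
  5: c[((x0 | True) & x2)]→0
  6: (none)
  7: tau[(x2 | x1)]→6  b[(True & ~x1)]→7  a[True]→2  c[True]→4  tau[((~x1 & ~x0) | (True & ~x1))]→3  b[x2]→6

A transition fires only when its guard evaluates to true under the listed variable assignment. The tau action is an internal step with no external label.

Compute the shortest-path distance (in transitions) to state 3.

Breadth-first toward 3:
  Layer 0: {0}
  Layer 1: {1,5}
  Layer 2: {3,6,7}
3 enters at depth 2; path tau·tau

Answer: 2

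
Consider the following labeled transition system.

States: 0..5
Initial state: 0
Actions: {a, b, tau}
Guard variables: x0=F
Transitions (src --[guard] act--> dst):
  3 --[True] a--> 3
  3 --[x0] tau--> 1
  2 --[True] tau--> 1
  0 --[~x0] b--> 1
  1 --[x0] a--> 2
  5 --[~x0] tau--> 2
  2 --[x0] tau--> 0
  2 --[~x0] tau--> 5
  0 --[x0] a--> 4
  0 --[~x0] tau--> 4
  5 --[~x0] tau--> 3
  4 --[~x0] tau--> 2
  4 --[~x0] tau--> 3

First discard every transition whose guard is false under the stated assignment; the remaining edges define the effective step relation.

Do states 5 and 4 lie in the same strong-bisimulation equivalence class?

Answer: BISIMILAR

Working:
Bisimulation quotient by refinement:
  π0 = {{0,1,2,3,4,5}}
  π1 = {{0},{1},{2,4,5},{3}}
  π2 = {{0},{1},{2},{3},{4,5}}
5 equivalence class(es) (converged in 3)
class of 5: {4,5}; class of 4: {4,5}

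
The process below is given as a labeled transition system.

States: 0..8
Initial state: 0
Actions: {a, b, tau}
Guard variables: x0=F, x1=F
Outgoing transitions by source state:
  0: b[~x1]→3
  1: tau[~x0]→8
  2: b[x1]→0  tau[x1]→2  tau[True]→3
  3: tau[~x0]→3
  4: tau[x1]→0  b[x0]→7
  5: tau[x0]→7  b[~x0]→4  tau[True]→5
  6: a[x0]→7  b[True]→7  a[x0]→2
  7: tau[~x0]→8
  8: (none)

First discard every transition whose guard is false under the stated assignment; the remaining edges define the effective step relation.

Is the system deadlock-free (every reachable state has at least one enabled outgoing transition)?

R = {0,3}
  0: b→3  [1 out]
  3: tau→3  [1 out]

Answer: DEADLOCK-FREE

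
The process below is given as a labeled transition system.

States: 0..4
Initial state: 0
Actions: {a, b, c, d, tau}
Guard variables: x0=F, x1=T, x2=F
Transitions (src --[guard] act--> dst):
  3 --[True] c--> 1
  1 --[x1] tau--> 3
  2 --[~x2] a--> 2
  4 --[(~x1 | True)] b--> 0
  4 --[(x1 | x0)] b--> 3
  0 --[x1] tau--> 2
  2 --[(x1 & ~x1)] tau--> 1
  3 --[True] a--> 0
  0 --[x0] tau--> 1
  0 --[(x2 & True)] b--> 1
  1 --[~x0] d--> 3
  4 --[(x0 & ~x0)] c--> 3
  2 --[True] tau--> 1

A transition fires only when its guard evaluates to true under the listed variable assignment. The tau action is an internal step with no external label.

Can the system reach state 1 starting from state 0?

9 transition(s) survive guard evaluation.
Layer 0: {0}
Layer 1: {2}  total {0,2}
Layer 2: {1}  total {0,1,2}
Layer 3: {3}  total {0,1,2,3}
Reach set: {0,1,2,3}
Path to 1: tau·tau

Answer: REACHABLE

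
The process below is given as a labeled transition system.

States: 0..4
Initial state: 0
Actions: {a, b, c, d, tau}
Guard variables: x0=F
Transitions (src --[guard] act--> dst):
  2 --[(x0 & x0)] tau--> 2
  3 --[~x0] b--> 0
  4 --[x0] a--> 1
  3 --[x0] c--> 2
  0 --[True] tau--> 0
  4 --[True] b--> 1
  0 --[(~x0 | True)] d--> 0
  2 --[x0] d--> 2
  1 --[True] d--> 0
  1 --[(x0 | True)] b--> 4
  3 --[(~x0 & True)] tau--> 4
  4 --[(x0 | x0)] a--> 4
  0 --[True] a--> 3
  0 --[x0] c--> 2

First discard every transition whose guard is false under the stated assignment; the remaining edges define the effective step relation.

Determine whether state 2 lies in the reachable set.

Guard filter leaves 8 enabled edge(s).
Layer 0: {0}
Layer 1: {3}  cumulative {0,3}
Layer 2: {4}  cumulative {0,3,4}
Layer 3: {1}  cumulative {0,1,3,4}
R = {0,1,3,4}

Answer: UNREACHABLE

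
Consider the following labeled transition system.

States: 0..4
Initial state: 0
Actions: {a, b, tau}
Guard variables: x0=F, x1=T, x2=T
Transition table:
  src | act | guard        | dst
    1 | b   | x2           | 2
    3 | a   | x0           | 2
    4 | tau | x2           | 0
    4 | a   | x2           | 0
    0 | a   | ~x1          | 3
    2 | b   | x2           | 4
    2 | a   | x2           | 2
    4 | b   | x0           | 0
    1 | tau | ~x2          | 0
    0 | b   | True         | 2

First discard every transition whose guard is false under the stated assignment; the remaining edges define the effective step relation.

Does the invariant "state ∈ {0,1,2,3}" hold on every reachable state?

Inv-set: {0,1,2,3}
Reachable = {0,2,4}
  0: ✓
  2: ✓
  4: ✗ unsafe
witness against invariant: b·b → 4

Answer: INVARIANT VIOLATED at state 4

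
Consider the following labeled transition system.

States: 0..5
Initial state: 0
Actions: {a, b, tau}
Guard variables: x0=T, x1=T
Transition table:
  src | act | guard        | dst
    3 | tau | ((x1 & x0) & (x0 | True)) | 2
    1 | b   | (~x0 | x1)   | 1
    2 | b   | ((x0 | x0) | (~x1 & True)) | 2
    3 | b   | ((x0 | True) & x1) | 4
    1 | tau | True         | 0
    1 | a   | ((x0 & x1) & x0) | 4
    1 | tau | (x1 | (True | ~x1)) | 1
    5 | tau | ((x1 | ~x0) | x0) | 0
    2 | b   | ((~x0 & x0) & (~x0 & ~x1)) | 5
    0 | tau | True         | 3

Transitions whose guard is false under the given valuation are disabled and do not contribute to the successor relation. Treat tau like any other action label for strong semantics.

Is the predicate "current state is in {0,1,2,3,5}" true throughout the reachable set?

Answer: INVARIANT VIOLATED at state 4

Working:
Inv-set: {0,1,2,3,5}
R = {0,2,3,4}
  0: ok
  2: ok
  3: ok
  4: ✗ unsafe
reach 4 via tau·b — violates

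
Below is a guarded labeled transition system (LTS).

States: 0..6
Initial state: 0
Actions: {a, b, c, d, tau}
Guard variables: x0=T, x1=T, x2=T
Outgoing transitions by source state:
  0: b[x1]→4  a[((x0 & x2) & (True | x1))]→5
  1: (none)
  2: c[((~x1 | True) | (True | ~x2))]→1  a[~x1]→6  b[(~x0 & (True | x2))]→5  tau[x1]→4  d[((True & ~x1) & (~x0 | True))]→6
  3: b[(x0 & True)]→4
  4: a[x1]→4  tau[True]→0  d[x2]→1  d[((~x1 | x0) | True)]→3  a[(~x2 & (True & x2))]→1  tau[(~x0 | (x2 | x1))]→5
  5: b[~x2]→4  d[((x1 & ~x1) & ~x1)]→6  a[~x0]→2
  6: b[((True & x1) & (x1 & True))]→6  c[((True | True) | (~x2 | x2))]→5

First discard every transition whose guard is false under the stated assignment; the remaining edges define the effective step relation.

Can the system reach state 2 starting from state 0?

Guard filter leaves 12 enabled edge(s).
Layer 0: {0}
Layer 1: {4,5}  cumulative {0,4,5}
Layer 2: {1,3}  cumulative {0,1,3,4,5}
Reach set: {0,1,3,4,5}

Answer: UNREACHABLE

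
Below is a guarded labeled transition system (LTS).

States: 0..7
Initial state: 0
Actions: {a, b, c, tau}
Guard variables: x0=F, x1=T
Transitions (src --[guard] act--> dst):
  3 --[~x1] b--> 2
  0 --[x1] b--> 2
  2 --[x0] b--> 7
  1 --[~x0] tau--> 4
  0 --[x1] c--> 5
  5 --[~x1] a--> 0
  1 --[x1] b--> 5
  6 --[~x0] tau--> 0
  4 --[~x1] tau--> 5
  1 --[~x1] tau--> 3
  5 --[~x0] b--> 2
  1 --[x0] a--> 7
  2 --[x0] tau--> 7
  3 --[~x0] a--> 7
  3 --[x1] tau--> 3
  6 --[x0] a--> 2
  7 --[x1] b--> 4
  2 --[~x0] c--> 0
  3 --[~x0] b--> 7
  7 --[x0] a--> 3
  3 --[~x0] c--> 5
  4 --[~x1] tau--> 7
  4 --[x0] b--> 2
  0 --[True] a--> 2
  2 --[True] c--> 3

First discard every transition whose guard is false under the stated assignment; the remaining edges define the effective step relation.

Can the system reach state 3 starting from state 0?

Answer: REACHABLE

Working:
Guard filter leaves 14 enabled edge(s).
L0 = {0}
L1 = {2,5}  total {0,2,5}
L2 = {3}  total {0,2,3,5}
L3 = {7}  total {0,2,3,5,7}
L4 = {4}  total {0,2,3,4,5,7}
Reach set: {0,2,3,4,5,7}
Path to 3: b·c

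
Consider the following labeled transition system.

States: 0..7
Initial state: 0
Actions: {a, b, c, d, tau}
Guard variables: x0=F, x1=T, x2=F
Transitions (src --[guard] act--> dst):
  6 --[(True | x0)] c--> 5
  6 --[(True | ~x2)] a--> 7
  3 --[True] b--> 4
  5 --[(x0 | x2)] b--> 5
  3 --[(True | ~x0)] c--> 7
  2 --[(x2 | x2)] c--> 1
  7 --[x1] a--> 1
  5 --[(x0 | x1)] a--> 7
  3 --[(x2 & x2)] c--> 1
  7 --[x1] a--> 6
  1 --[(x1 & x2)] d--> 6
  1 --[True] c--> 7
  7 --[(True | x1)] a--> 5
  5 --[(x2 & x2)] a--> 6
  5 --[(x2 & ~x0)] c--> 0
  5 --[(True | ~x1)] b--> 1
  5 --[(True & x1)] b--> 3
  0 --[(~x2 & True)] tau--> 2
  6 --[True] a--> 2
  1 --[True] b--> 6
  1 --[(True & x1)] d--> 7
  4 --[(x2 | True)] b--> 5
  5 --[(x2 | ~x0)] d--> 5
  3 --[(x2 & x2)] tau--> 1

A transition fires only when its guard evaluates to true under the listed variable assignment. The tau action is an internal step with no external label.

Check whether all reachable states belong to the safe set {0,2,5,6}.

Answer: INVARIANT HOLDS

Analysis:
Allowed set {0,2,5,6}
R = {0,2}
  0: ✓
  2: ✓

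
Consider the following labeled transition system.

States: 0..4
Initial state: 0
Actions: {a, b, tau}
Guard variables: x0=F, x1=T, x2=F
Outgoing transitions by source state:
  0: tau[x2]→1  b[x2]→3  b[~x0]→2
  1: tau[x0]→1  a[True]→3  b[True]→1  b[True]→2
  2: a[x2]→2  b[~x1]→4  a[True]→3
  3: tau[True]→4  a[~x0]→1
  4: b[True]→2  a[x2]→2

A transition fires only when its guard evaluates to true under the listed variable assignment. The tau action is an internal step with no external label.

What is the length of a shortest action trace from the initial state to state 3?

Answer: 2

Trace:
Layered search for 3:
  L0 = {0}
  L1 = {2}
  L2 = {3}
first hit 3 at d=2 via b·a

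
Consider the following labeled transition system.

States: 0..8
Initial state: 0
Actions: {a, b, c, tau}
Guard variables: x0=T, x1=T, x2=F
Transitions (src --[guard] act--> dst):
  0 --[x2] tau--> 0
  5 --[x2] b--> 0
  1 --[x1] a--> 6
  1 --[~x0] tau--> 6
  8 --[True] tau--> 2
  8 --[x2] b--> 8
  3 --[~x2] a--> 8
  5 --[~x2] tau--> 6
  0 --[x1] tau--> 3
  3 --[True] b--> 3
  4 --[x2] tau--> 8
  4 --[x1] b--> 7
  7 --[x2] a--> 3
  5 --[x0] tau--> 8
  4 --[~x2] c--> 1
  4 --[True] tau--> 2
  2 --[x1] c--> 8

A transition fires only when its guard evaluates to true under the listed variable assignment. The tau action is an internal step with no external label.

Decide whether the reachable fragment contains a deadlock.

Answer: DEADLOCK-FREE

Working:
Reach set: {0,2,3,8}
  0: tau→3  [1 out]
  2: c→8  [1 out]
  3: a→8  b→3  [2 out]
  8: tau→2  [1 out]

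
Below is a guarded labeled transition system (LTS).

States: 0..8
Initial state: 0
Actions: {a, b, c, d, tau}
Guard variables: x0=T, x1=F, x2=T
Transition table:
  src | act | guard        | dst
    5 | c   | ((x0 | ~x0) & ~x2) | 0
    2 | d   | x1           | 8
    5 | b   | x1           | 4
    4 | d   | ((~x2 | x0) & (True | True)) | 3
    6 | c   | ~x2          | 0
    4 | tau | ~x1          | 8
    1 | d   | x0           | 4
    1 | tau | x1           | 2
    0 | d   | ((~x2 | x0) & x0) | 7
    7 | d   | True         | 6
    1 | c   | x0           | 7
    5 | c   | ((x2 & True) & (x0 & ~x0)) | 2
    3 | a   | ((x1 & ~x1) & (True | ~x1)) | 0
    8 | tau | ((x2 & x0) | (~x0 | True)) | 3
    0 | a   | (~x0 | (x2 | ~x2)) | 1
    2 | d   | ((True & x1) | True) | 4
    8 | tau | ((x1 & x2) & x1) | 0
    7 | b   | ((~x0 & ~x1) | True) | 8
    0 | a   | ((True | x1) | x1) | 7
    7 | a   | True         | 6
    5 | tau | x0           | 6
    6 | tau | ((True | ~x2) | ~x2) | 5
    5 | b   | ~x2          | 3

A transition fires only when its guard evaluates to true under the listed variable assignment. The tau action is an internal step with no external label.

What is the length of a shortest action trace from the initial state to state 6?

Answer: 2

Working:
Layered search for 6:
  depth 0: {0}
  depth 1: {1,7}
  depth 2: {4,6,8}
6 enters at depth 2; path a·a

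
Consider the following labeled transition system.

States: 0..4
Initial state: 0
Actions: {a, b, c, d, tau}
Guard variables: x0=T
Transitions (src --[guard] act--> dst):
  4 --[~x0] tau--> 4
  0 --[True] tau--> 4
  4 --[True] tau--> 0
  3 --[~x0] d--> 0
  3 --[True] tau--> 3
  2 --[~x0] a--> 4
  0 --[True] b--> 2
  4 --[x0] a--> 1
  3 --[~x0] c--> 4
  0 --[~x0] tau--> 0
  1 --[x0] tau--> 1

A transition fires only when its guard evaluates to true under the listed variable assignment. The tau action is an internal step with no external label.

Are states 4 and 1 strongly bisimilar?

Answer: NOT BISIMILAR

Trace:
Refine partition for ~:
  round 0: {{0,1,2,3,4}}
  round 1: {{0},{1,3},{2},{4}}
Fixed point at round 2; 4 class(es).
[4]={4}  [1]={1,3}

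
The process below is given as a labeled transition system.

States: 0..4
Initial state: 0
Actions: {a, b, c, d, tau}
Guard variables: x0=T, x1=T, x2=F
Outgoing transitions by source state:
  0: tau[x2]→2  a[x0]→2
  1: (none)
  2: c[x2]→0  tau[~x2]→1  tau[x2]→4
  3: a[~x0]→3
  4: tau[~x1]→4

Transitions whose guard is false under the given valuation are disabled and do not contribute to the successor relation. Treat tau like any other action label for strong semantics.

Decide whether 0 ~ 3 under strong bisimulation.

Bisimulation quotient by refinement:
  P[0] = {{0,1,2,3,4}}
  P[1] = {{0},{1,3,4},{2}}
Fixed point at round 2; 3 class(es).
[0]={0}  [3]={1,3,4}

Answer: NOT BISIMILAR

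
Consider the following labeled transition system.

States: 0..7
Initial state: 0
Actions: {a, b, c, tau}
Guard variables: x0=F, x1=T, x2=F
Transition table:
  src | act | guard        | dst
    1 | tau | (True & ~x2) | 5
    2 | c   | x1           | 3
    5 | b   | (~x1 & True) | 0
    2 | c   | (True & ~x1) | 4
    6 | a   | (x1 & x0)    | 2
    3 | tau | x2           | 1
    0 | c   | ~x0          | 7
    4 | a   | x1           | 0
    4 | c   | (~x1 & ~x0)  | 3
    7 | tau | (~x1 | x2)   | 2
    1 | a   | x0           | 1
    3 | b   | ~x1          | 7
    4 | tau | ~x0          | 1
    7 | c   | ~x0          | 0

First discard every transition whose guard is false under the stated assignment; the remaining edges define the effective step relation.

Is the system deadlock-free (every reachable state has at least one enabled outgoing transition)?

Answer: DEADLOCK-FREE

Working:
Reach set: {0,7}
  0: c→7  [1 out]
  7: c→0  [1 out]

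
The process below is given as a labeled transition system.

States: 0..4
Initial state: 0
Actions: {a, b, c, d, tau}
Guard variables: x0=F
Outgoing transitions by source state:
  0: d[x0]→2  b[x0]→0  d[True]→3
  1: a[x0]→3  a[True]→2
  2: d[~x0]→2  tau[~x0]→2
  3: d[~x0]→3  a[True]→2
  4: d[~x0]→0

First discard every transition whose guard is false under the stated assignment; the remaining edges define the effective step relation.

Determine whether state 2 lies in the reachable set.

After dropping false guards: 7 live edges.
depth 0: {0}
depth 1: {3}  cumulative {0,3}
depth 2: {2}  cumulative {0,2,3}
R = {0,2,3}
witness 2: d·a

Answer: REACHABLE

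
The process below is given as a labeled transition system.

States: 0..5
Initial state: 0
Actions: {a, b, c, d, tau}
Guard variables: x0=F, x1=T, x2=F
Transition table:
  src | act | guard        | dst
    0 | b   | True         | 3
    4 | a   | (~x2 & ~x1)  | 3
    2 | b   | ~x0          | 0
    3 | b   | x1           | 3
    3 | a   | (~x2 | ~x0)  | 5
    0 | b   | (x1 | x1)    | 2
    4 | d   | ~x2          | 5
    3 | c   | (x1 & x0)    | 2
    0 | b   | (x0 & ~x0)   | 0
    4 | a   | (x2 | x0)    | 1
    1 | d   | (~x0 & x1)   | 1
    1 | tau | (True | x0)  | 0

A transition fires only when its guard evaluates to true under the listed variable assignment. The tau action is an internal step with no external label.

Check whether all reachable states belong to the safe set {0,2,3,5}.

Answer: INVARIANT HOLDS

Trace:
Allowed set {0,2,3,5}
Reachable = {0,2,3,5}
  0: ok
  2: ok
  3: ok
  5: ok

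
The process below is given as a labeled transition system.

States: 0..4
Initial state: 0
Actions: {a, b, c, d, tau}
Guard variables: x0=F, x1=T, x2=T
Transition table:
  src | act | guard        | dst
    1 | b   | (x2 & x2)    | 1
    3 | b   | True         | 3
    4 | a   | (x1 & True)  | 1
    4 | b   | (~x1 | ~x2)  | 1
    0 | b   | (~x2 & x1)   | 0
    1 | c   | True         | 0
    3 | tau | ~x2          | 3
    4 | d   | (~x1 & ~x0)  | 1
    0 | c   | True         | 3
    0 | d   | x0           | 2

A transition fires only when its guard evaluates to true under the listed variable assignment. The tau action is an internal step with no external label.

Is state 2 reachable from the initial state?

After dropping false guards: 5 live edges.
Layer 0: {0}
Layer 1: {3}  total {0,3}
Reach set: {0,3}

Answer: UNREACHABLE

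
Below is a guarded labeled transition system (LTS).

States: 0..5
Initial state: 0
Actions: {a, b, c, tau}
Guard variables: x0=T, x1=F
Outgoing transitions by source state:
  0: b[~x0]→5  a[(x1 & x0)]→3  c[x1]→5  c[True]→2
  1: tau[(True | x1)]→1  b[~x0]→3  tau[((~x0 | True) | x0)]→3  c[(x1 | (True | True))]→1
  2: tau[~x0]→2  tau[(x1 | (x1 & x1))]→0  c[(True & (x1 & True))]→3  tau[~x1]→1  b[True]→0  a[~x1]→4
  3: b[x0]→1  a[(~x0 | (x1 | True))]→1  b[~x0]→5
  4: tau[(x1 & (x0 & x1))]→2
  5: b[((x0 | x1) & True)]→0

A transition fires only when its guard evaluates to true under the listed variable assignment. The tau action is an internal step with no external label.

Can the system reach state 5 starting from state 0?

Answer: UNREACHABLE

Analysis:
10 transition(s) survive guard evaluation.
L0 = {0}
L1 = {2}  now seen {0,2}
L2 = {1,4}  now seen {0,1,2,4}
L3 = {3}  now seen {0,1,2,3,4}
Reachable = {0,1,2,3,4}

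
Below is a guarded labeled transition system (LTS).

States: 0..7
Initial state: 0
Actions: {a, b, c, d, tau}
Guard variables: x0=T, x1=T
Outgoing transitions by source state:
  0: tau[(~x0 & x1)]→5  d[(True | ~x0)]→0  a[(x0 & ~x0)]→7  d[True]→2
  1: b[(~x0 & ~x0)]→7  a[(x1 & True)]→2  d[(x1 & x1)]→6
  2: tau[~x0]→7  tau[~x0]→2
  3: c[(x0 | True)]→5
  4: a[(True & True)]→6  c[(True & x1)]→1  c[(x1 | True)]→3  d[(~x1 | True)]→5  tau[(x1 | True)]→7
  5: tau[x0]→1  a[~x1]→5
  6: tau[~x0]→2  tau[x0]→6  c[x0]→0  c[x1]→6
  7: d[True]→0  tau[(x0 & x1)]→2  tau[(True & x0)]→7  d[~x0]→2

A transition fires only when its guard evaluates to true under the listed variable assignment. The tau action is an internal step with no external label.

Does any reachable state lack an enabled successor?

Answer: DEADLOCK at state 2

Working:
R = {0,2}
  0: d→0  d→2  [2 exit(s)]
  2: ∅  [deadlock]
Path to 2: d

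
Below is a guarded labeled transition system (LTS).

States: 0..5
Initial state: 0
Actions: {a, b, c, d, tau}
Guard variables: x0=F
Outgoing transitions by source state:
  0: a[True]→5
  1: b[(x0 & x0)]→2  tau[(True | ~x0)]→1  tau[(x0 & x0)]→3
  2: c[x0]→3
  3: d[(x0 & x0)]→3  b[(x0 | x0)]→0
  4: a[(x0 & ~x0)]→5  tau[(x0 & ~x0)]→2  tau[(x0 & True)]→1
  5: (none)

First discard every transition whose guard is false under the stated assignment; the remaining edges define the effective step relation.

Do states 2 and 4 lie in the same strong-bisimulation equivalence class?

Answer: BISIMILAR

Working:
Compute ~ classes (split until stable):
  round 0: {{0,1,2,3,4,5}}
  round 1: {{0},{1},{2,3,4,5}}
3 equivalence class(es) (converged in 2)
2∈{2,3,4,5}, 4∈{2,3,4,5}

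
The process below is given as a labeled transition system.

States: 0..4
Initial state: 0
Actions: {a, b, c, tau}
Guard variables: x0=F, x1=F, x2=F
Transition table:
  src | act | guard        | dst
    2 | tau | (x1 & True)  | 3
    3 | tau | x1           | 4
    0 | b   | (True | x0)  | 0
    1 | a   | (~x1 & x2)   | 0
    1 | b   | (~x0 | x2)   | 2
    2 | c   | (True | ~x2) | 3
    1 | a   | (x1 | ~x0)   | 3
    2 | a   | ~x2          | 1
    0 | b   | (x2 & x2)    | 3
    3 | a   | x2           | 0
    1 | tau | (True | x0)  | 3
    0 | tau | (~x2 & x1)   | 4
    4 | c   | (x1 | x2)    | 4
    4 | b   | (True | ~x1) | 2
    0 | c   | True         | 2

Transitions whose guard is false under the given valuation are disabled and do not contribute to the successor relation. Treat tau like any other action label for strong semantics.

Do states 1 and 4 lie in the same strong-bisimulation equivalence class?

Answer: NOT BISIMILAR

Working:
Compute ~ classes (split until stable):
  P[0] = {{0,1,2,3,4}}
  P[1] = {{0},{1},{2},{3},{4}}
5 equivalence class(es) (converged in 2)
[1]={1}  [4]={4}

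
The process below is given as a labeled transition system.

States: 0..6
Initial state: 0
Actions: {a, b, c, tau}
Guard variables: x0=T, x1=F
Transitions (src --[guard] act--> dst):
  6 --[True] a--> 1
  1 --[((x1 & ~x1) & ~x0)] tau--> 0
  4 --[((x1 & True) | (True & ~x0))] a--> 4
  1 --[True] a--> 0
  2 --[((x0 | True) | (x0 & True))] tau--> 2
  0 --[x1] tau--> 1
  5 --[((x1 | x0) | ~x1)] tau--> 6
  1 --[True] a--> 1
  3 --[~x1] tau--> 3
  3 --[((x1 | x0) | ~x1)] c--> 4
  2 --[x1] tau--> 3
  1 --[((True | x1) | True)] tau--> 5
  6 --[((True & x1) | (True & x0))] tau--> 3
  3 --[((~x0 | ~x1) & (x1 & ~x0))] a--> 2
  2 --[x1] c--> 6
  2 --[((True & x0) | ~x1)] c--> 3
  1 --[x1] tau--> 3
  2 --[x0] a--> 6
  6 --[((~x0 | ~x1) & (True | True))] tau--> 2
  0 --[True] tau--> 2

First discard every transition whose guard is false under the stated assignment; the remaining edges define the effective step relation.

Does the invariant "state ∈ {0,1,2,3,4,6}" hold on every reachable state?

Answer: INVARIANT VIOLATED at state 5

Trace:
Allowed set {0,1,2,3,4,6}
Reachable = {0,1,2,3,4,5,6}
  0: ✓
  1: ✓
  2: ✓
  3: ✓
  4: ✓
  5: VIOLATES
  6: ✓
counterexample path to 5: tau·a·a·tau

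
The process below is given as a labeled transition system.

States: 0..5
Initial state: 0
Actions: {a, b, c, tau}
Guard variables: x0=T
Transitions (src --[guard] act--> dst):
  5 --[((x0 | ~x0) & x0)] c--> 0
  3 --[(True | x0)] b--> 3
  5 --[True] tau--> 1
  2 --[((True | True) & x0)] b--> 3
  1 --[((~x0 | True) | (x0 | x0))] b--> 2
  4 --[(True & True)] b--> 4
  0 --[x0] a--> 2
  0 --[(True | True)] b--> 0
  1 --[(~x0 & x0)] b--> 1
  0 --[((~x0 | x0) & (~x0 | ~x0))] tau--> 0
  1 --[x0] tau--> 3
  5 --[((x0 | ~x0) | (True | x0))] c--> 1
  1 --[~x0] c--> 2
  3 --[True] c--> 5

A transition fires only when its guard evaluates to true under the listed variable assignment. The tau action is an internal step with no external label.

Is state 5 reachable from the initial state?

Answer: REACHABLE

Analysis:
11 transition(s) survive guard evaluation.
L0 = {0}
L1 = {2}  total {0,2}
L2 = {3}  total {0,2,3}
L3 = {5}  total {0,2,3,5}
L4 = {1}  total {0,1,2,3,5}
Reachable = {0,1,2,3,5}
Path to 5: a·b·c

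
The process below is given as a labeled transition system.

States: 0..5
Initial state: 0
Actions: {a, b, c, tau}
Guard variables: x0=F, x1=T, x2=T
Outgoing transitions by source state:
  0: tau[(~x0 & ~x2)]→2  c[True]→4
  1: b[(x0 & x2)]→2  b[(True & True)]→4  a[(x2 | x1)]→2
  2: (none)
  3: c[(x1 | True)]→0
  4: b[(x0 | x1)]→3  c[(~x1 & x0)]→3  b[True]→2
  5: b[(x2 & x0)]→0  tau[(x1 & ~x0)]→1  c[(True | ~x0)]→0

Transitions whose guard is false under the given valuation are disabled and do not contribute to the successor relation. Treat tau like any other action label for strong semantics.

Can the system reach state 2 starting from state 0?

After dropping false guards: 8 live edges.
Layer 0: {0}
Layer 1: {4}  cumulative {0,4}
Layer 2: {2,3}  cumulative {0,2,3,4}
Reach set: {0,2,3,4}
trace reaching 2: c·b

Answer: REACHABLE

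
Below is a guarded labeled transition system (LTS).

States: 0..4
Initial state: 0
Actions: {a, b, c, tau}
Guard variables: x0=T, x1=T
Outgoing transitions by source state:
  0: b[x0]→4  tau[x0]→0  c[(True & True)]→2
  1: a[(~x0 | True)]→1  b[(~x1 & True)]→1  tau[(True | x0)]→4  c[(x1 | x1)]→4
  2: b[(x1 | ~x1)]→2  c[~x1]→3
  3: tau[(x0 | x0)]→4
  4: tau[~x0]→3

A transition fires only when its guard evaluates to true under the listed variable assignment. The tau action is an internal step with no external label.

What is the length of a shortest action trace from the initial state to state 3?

Breadth-first toward 3:
  Layer 0: {0}
  Layer 1: {2,4}
3 never appears.

Answer: UNREACHABLE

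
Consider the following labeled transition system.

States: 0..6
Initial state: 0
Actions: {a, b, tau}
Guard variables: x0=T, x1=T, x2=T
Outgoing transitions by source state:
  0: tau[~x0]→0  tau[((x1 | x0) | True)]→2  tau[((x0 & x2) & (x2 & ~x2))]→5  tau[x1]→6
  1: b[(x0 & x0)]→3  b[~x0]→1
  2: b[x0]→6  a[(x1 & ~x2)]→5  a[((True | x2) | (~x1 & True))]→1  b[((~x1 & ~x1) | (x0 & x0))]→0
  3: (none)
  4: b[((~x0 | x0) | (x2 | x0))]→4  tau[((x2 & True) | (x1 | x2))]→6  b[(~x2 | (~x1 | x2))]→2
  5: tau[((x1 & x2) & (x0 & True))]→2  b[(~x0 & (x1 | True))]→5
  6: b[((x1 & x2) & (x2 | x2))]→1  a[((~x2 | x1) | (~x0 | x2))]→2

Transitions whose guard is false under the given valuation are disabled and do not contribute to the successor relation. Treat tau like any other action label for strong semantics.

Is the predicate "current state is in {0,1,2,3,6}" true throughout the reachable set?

Answer: INVARIANT HOLDS

Working:
Allowed set {0,1,2,3,6}
R = {0,1,2,3,6}
  0: ✓
  1: ✓
  2: ✓
  3: ✓
  6: ✓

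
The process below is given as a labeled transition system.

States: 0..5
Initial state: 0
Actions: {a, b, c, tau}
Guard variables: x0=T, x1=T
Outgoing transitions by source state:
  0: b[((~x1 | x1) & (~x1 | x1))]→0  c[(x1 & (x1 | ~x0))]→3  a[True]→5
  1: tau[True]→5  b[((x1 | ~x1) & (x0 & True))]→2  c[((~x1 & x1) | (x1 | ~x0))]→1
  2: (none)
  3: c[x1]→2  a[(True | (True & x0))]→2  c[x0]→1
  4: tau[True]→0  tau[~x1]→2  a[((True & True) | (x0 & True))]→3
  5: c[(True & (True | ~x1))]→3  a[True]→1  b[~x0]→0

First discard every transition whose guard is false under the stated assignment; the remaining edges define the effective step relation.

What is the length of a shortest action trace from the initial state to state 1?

Breadth-first toward 1:
  Layer 0: {0}
  Layer 1: {3,5}
  Layer 2: {1,2}
depth(1)=2, e.g. a·a

Answer: 2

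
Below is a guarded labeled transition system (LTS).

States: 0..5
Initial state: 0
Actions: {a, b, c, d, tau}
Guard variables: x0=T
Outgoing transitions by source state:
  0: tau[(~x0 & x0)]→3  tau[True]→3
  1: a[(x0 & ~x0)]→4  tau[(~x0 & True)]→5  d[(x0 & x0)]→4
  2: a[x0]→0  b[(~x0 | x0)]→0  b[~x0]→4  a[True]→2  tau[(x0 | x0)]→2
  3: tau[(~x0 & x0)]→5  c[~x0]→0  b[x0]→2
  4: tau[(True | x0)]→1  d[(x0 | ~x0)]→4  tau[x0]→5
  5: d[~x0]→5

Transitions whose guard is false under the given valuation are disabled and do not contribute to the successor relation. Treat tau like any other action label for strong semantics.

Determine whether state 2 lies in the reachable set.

Guard filter leaves 10 enabled edge(s).
depth 0: {0}
depth 1: {3}  cumulative {0,3}
depth 2: {2}  cumulative {0,2,3}
Reach set: {0,2,3}
trace reaching 2: tau·b

Answer: REACHABLE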